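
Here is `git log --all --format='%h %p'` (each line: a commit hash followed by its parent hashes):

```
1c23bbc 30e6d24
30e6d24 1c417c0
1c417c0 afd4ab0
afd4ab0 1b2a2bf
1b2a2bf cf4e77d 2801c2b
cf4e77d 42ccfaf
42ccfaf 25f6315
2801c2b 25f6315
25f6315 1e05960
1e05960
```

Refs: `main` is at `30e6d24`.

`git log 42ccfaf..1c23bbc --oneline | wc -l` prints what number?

7

Reachable from 1c23bbc: {1b2a2bf, 1c23bbc, 1c417c0, 1e05960, 25f6315, 2801c2b, 30e6d24, 42ccfaf, afd4ab0, cf4e77d}.
Reachable from 42ccfaf: {1e05960, 25f6315, 42ccfaf}.
In 1c23bbc's history but not 42ccfaf's: {1b2a2bf, 1c23bbc, 1c417c0, 2801c2b, 30e6d24, afd4ab0, cf4e77d} — 7 commits.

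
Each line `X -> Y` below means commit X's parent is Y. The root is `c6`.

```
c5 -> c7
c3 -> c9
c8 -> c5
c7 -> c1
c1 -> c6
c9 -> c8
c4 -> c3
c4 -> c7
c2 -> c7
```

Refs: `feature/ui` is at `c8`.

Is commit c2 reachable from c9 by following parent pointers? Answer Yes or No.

No

Ancestors of c9: {c1, c5, c6, c7, c8, c9}.
c2 is not in that set, so it is not an ancestor of c9.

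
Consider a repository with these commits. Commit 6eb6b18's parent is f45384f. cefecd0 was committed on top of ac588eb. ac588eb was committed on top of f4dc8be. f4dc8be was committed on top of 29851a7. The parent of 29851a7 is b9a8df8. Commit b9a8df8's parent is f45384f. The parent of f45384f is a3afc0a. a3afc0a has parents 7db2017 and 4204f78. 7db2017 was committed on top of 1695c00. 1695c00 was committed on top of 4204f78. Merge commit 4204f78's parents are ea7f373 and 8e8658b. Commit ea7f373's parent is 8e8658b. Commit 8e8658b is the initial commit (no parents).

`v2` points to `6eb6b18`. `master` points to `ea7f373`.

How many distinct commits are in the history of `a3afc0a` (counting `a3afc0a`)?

Walking parent pointers from a3afc0a: reachable set = {1695c00, 4204f78, 7db2017, 8e8658b, a3afc0a, ea7f373}.
That is 6 commits.

6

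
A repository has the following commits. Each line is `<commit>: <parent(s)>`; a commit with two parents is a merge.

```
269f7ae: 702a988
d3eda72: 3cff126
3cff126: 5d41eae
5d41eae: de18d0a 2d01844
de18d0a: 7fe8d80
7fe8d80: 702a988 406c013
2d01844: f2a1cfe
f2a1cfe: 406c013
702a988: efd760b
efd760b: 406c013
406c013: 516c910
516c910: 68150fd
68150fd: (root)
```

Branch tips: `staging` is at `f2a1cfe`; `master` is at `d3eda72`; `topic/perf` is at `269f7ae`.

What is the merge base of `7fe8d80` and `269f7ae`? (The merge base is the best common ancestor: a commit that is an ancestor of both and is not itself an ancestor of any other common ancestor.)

702a988

Ancestors of 7fe8d80: {406c013, 516c910, 68150fd, 702a988, 7fe8d80, efd760b}.
Ancestors of 269f7ae: {269f7ae, 406c013, 516c910, 68150fd, 702a988, efd760b}.
Common ancestors: {406c013, 516c910, 68150fd, 702a988, efd760b}.
Among these, 702a988 is not an ancestor of any other common ancestor — it is the merge base.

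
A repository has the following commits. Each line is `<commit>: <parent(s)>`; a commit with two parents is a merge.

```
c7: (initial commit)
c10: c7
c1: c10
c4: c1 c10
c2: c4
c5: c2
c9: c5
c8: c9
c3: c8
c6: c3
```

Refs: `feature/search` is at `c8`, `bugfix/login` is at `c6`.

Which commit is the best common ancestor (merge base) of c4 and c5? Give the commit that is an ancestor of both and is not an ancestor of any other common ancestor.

Ancestors of c4: {c1, c10, c4, c7}.
Ancestors of c5: {c1, c10, c2, c4, c5, c7}.
Common ancestors: {c1, c10, c4, c7}.
Among these, c4 is not an ancestor of any other common ancestor — it is the merge base.

c4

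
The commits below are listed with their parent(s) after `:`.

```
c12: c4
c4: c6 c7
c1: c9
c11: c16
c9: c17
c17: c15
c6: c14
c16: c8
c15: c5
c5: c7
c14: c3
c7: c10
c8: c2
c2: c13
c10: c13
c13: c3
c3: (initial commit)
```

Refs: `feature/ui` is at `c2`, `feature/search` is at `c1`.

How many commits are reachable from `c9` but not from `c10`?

5

Reachable from c9: {c10, c13, c15, c17, c3, c5, c7, c9}.
Reachable from c10: {c10, c13, c3}.
In c9's history but not c10's: {c15, c17, c5, c7, c9} — 5 commits.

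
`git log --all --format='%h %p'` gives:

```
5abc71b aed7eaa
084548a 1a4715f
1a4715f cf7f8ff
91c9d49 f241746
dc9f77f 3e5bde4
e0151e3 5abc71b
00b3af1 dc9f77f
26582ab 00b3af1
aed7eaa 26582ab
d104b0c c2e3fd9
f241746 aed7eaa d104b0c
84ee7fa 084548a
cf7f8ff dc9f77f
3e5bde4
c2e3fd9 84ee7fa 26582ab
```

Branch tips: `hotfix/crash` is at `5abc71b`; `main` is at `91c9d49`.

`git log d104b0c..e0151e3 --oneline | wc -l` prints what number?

3

Reachable from e0151e3: {00b3af1, 26582ab, 3e5bde4, 5abc71b, aed7eaa, dc9f77f, e0151e3}.
Reachable from d104b0c: {00b3af1, 084548a, 1a4715f, 26582ab, 3e5bde4, 84ee7fa, c2e3fd9, cf7f8ff, d104b0c, dc9f77f}.
In e0151e3's history but not d104b0c's: {5abc71b, aed7eaa, e0151e3} — 3 commits.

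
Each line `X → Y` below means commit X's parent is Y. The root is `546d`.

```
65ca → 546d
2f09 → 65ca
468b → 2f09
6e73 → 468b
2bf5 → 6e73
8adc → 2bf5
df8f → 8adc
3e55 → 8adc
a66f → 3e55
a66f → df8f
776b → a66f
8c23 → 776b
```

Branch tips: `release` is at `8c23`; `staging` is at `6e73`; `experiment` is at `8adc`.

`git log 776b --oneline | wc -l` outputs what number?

Walking parent pointers from 776b: reachable set = {2bf5, 2f09, 3e55, 468b, 546d, 65ca, 6e73, 776b, 8adc, a66f, df8f}.
That is 11 commits.

11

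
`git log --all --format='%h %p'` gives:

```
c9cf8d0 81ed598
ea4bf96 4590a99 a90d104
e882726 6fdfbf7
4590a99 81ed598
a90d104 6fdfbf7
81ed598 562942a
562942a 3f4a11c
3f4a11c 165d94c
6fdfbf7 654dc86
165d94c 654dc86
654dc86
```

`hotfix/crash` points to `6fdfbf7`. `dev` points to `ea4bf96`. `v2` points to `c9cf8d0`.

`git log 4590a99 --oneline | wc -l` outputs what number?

Walking parent pointers from 4590a99: reachable set = {165d94c, 3f4a11c, 4590a99, 562942a, 654dc86, 81ed598}.
That is 6 commits.

6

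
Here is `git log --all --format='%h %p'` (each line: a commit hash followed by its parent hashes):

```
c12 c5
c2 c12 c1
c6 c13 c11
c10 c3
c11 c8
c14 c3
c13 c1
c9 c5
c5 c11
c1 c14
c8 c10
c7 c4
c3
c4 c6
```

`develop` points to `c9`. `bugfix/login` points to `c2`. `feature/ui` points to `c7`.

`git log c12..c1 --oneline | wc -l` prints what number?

Reachable from c1: {c1, c14, c3}.
Reachable from c12: {c10, c11, c12, c3, c5, c8}.
In c1's history but not c12's: {c1, c14} — 2 commits.

2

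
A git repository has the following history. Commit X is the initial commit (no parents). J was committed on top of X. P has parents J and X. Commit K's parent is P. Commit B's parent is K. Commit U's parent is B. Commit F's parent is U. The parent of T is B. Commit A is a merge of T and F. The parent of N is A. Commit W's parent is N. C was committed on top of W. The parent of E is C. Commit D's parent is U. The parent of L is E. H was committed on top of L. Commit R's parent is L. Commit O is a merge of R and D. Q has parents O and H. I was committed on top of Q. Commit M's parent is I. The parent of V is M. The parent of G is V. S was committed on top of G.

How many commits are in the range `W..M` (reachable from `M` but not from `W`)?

Reachable from M: {A, B, C, D, E, F, H, I, J, K, L, M, N, O, P, Q, R, T, U, W, X}.
Reachable from W: {A, B, F, J, K, N, P, T, U, W, X}.
In M's history but not W's: {C, D, E, H, I, L, M, O, Q, R} — 10 commits.

10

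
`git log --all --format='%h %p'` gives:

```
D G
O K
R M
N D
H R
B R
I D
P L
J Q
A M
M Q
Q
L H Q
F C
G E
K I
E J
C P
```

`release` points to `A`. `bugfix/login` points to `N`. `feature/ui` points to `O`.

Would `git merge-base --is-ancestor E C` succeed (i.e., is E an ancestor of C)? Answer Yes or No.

No

Ancestors of C: {C, H, L, M, P, Q, R}.
E is not in that set, so it is not an ancestor of C.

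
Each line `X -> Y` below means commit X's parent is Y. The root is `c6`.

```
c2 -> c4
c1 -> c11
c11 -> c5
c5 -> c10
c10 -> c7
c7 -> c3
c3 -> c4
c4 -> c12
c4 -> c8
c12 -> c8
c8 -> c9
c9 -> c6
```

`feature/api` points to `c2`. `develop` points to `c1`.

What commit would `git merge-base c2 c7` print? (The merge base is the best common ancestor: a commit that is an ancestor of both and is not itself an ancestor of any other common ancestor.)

c4

Ancestors of c2: {c12, c2, c4, c6, c8, c9}.
Ancestors of c7: {c12, c3, c4, c6, c7, c8, c9}.
Common ancestors: {c12, c4, c6, c8, c9}.
Among these, c4 is not an ancestor of any other common ancestor — it is the merge base.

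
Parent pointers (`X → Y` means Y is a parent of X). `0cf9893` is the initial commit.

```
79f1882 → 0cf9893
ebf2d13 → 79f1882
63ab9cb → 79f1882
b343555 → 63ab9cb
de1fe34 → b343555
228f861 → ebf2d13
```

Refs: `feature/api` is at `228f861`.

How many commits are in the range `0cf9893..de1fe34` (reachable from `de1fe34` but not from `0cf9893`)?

Reachable from de1fe34: {0cf9893, 63ab9cb, 79f1882, b343555, de1fe34}.
Reachable from 0cf9893: {0cf9893}.
In de1fe34's history but not 0cf9893's: {63ab9cb, 79f1882, b343555, de1fe34} — 4 commits.

4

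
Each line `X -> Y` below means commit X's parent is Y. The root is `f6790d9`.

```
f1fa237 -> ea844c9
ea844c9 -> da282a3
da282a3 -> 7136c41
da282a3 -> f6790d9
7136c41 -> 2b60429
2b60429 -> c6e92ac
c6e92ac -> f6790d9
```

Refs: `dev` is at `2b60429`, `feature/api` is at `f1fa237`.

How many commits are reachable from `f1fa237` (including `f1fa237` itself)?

Walking parent pointers from f1fa237: reachable set = {2b60429, 7136c41, c6e92ac, da282a3, ea844c9, f1fa237, f6790d9}.
That is 7 commits.

7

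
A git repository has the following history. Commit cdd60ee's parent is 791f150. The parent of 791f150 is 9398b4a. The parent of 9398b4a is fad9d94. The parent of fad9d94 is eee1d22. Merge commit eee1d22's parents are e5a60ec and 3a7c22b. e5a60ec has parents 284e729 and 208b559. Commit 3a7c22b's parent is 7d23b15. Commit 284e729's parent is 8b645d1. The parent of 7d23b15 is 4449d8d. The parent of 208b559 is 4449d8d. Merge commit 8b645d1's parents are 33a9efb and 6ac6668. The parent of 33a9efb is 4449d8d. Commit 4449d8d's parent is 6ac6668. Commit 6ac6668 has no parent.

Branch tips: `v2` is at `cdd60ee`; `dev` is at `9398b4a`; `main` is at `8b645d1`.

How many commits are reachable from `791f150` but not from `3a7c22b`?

Reachable from 791f150: {208b559, 284e729, 33a9efb, 3a7c22b, 4449d8d, 6ac6668, 791f150, 7d23b15, 8b645d1, 9398b4a, e5a60ec, eee1d22, fad9d94}.
Reachable from 3a7c22b: {3a7c22b, 4449d8d, 6ac6668, 7d23b15}.
In 791f150's history but not 3a7c22b's: {208b559, 284e729, 33a9efb, 791f150, 8b645d1, 9398b4a, e5a60ec, eee1d22, fad9d94} — 9 commits.

9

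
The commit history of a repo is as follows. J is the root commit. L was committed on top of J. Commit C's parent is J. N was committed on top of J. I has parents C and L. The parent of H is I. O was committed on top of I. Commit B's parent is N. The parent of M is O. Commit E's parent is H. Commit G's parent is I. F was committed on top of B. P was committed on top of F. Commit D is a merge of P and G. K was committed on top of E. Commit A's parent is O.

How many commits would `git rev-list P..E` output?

5

Reachable from E: {C, E, H, I, J, L}.
Reachable from P: {B, F, J, N, P}.
In E's history but not P's: {C, E, H, I, L} — 5 commits.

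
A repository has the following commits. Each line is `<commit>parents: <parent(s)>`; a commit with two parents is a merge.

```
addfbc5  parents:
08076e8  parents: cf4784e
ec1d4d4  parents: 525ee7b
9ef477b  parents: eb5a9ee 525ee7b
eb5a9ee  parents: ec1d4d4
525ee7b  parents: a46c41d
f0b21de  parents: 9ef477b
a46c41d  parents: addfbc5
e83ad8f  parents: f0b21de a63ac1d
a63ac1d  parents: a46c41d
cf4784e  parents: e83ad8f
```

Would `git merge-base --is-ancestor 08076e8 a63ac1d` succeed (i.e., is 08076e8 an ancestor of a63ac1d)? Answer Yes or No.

Ancestors of a63ac1d: {a46c41d, a63ac1d, addfbc5}.
08076e8 is not in that set, so it is not an ancestor of a63ac1d.

No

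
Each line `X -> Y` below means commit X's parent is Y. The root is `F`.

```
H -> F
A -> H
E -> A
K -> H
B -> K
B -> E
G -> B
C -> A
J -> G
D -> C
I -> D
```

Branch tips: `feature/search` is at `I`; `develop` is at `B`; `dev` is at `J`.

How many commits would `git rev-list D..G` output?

4

Reachable from G: {A, B, E, F, G, H, K}.
Reachable from D: {A, C, D, F, H}.
In G's history but not D's: {B, E, G, K} — 4 commits.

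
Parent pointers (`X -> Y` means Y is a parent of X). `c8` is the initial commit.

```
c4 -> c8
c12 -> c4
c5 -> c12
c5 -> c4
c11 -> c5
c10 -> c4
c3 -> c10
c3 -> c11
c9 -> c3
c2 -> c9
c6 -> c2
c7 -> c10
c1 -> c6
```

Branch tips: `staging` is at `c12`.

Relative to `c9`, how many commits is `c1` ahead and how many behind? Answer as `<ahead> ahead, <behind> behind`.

3 ahead, 0 behind

Reachable from c1: {c1, c10, c11, c12, c2, c3, c4, c5, c6, c8, c9}.
Reachable from c9: {c10, c11, c12, c3, c4, c5, c8, c9}.
Only in c1's history (ahead): {c1, c2, c6} — 3.
Only in c9's history (behind): {} — 0.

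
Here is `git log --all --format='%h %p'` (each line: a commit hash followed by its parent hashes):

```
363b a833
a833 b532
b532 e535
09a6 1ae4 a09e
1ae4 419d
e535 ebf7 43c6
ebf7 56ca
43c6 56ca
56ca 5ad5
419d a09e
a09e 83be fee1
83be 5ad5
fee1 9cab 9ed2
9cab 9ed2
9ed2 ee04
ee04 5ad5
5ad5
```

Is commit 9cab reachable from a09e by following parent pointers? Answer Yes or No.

Ancestors of a09e (commits reachable by following parents): {5ad5, 83be, 9cab, 9ed2, a09e, ee04, fee1}.
9cab is in that set, so it is an ancestor of a09e.

Yes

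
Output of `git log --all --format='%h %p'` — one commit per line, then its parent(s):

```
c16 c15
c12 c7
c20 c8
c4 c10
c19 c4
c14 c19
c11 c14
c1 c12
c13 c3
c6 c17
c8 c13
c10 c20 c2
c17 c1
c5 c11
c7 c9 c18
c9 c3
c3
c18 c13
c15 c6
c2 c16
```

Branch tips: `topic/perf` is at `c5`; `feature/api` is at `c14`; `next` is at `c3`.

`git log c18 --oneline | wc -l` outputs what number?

Walking parent pointers from c18: reachable set = {c13, c18, c3}.
That is 3 commits.

3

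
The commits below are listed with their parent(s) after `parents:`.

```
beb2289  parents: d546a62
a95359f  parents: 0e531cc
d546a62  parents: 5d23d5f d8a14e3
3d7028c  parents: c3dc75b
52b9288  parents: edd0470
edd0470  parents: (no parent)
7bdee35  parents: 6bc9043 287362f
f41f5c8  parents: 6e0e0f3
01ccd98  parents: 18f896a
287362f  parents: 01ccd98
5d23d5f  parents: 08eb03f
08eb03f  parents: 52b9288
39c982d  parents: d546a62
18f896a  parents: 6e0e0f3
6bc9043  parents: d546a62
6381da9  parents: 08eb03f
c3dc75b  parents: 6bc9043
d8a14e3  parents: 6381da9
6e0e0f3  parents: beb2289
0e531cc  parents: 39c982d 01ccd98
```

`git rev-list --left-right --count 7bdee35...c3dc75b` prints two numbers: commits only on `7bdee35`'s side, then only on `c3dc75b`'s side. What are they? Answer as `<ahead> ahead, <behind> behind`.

6 ahead, 1 behind

Reachable from 7bdee35: {01ccd98, 08eb03f, 18f896a, 287362f, 52b9288, 5d23d5f, 6381da9, 6bc9043, 6e0e0f3, 7bdee35, beb2289, d546a62, d8a14e3, edd0470}.
Reachable from c3dc75b: {08eb03f, 52b9288, 5d23d5f, 6381da9, 6bc9043, c3dc75b, d546a62, d8a14e3, edd0470}.
Only in 7bdee35's history (ahead): {01ccd98, 18f896a, 287362f, 6e0e0f3, 7bdee35, beb2289} — 6.
Only in c3dc75b's history (behind): {c3dc75b} — 1.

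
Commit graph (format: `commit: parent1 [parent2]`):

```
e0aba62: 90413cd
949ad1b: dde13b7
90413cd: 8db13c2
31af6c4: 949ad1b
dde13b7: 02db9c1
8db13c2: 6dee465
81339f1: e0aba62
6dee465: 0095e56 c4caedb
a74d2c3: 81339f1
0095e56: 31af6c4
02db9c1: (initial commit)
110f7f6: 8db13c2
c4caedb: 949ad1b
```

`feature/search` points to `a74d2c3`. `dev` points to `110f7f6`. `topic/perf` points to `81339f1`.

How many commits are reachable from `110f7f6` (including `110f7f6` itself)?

9

Walking parent pointers from 110f7f6: reachable set = {0095e56, 02db9c1, 110f7f6, 31af6c4, 6dee465, 8db13c2, 949ad1b, c4caedb, dde13b7}.
That is 9 commits.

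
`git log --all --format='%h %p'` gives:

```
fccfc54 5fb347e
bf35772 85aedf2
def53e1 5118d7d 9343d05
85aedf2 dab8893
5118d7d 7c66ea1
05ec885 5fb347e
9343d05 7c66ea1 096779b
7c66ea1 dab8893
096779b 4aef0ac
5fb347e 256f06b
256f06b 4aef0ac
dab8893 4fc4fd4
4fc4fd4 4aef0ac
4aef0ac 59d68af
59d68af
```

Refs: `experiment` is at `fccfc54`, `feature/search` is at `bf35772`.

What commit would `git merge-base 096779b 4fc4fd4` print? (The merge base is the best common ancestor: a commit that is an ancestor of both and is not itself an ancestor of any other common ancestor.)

4aef0ac

Ancestors of 096779b: {096779b, 4aef0ac, 59d68af}.
Ancestors of 4fc4fd4: {4aef0ac, 4fc4fd4, 59d68af}.
Common ancestors: {4aef0ac, 59d68af}.
Among these, 4aef0ac is not an ancestor of any other common ancestor — it is the merge base.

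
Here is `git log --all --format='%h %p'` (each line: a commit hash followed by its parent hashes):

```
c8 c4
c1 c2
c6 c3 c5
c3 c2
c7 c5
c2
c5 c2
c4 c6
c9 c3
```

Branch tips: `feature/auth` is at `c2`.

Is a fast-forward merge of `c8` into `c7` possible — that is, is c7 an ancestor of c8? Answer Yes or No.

No

A fast-forward from c7 to c8 is possible iff c7 is an ancestor of c8.
Ancestors of c8: {c2, c3, c4, c5, c6, c8}.
c7 is not among them, so fast-forward is not possible.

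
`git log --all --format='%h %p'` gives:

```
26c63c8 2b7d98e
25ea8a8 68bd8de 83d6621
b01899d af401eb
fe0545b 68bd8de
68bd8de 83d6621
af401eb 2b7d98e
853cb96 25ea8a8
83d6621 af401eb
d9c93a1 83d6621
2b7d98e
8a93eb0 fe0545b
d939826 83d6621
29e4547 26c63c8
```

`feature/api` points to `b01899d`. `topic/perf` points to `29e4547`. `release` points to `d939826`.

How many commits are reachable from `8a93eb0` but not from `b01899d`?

4

Reachable from 8a93eb0: {2b7d98e, 68bd8de, 83d6621, 8a93eb0, af401eb, fe0545b}.
Reachable from b01899d: {2b7d98e, af401eb, b01899d}.
In 8a93eb0's history but not b01899d's: {68bd8de, 83d6621, 8a93eb0, fe0545b} — 4 commits.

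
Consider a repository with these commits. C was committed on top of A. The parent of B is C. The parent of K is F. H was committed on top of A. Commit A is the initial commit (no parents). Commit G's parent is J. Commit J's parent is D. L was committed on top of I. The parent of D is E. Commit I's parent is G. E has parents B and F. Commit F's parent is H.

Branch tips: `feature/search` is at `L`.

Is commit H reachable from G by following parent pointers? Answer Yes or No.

Yes

Ancestors of G (commits reachable by following parents): {A, B, C, D, E, F, G, H, J}.
H is in that set, so it is an ancestor of G.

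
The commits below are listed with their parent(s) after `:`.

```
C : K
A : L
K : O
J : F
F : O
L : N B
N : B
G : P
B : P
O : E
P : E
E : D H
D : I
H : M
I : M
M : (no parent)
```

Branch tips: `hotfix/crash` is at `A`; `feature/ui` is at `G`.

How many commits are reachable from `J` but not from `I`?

Reachable from J: {D, E, F, H, I, J, M, O}.
Reachable from I: {I, M}.
In J's history but not I's: {D, E, F, H, J, O} — 6 commits.

6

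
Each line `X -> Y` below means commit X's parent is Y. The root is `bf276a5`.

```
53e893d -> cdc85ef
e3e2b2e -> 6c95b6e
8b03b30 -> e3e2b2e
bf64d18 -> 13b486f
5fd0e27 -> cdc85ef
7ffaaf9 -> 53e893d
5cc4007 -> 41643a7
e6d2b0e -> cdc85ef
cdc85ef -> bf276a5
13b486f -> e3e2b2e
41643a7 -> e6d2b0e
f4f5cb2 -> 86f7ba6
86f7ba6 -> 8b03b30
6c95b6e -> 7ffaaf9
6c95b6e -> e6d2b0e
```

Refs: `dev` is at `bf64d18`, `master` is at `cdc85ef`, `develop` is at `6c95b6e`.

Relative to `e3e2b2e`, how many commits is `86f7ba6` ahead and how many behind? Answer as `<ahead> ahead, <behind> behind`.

2 ahead, 0 behind

Reachable from 86f7ba6: {53e893d, 6c95b6e, 7ffaaf9, 86f7ba6, 8b03b30, bf276a5, cdc85ef, e3e2b2e, e6d2b0e}.
Reachable from e3e2b2e: {53e893d, 6c95b6e, 7ffaaf9, bf276a5, cdc85ef, e3e2b2e, e6d2b0e}.
Only in 86f7ba6's history (ahead): {86f7ba6, 8b03b30} — 2.
Only in e3e2b2e's history (behind): {} — 0.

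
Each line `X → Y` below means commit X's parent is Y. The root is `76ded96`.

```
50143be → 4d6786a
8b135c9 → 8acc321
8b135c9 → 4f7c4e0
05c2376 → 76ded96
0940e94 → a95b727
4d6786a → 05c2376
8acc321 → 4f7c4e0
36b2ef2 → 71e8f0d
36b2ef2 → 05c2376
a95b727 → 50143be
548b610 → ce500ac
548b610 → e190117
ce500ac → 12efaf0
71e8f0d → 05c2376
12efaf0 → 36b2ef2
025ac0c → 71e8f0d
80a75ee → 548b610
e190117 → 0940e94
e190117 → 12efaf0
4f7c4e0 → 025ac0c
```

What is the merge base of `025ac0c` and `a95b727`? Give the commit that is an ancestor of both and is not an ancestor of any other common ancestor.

Ancestors of 025ac0c: {025ac0c, 05c2376, 71e8f0d, 76ded96}.
Ancestors of a95b727: {05c2376, 4d6786a, 50143be, 76ded96, a95b727}.
Common ancestors: {05c2376, 76ded96}.
Among these, 05c2376 is not an ancestor of any other common ancestor — it is the merge base.

05c2376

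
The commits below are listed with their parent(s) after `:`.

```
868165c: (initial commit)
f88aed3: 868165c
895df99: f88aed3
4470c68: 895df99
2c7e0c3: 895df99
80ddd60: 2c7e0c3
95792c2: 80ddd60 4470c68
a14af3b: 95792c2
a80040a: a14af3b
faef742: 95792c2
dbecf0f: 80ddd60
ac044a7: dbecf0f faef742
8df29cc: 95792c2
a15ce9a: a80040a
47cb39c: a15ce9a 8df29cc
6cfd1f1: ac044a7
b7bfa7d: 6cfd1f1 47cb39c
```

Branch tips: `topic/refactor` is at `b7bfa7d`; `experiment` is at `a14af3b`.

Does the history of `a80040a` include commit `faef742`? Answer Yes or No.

No

Ancestors of a80040a: {2c7e0c3, 4470c68, 80ddd60, 868165c, 895df99, 95792c2, a14af3b, a80040a, f88aed3}.
faef742 is not in that set, so it is not an ancestor of a80040a.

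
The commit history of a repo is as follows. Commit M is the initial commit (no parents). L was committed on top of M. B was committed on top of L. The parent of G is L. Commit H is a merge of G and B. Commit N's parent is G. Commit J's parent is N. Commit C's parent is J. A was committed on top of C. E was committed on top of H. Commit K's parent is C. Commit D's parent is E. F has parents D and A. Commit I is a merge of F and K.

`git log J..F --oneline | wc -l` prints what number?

Reachable from F: {A, B, C, D, E, F, G, H, J, L, M, N}.
Reachable from J: {G, J, L, M, N}.
In F's history but not J's: {A, B, C, D, E, F, H} — 7 commits.

7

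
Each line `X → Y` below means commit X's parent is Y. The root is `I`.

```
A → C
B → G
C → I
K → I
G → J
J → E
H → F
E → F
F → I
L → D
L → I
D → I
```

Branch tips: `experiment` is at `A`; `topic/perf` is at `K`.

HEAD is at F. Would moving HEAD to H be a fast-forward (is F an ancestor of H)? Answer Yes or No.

A fast-forward from F to H is possible iff F is an ancestor of H.
Ancestors of H: {F, H, I}.
F is among them, so fast-forward is possible.

Yes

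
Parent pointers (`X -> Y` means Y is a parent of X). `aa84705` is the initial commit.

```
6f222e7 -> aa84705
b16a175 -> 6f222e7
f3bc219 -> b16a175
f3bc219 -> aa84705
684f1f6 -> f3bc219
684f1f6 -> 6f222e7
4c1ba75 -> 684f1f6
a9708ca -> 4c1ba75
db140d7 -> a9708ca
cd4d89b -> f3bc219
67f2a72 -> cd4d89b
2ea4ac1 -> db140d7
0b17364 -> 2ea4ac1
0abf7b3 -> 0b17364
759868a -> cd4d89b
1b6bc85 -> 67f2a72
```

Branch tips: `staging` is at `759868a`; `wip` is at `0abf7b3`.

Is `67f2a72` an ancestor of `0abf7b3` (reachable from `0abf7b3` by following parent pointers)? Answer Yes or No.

No

Ancestors of 0abf7b3: {0abf7b3, 0b17364, 2ea4ac1, 4c1ba75, 684f1f6, 6f222e7, a9708ca, aa84705, b16a175, db140d7, f3bc219}.
67f2a72 is not in that set, so it is not an ancestor of 0abf7b3.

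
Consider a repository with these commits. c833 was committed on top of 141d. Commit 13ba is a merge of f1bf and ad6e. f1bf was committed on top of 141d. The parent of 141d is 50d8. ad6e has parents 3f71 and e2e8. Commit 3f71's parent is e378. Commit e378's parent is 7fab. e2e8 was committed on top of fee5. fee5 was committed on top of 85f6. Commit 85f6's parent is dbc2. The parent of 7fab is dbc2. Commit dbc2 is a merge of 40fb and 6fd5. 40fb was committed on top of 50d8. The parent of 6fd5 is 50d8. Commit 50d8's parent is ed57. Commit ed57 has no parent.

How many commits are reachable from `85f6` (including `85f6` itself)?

Walking parent pointers from 85f6: reachable set = {40fb, 50d8, 6fd5, 85f6, dbc2, ed57}.
That is 6 commits.

6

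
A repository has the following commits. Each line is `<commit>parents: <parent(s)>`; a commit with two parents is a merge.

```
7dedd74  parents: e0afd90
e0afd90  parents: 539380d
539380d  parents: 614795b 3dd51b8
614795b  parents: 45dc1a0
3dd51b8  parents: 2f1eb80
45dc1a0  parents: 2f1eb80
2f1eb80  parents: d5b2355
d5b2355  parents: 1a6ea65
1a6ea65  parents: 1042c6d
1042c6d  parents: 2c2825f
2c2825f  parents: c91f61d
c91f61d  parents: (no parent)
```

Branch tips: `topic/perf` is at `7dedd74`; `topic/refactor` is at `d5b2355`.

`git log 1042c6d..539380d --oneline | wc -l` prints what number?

Reachable from 539380d: {1042c6d, 1a6ea65, 2c2825f, 2f1eb80, 3dd51b8, 45dc1a0, 539380d, 614795b, c91f61d, d5b2355}.
Reachable from 1042c6d: {1042c6d, 2c2825f, c91f61d}.
In 539380d's history but not 1042c6d's: {1a6ea65, 2f1eb80, 3dd51b8, 45dc1a0, 539380d, 614795b, d5b2355} — 7 commits.

7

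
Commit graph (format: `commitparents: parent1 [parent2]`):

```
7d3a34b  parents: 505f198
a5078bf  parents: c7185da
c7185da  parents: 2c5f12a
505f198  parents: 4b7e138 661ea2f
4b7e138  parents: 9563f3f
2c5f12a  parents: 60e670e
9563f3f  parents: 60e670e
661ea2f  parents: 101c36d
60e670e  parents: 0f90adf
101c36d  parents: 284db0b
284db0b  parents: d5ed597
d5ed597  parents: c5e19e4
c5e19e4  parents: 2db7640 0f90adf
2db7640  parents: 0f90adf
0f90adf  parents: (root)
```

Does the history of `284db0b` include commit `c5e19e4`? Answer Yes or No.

Ancestors of 284db0b (commits reachable by following parents): {0f90adf, 284db0b, 2db7640, c5e19e4, d5ed597}.
c5e19e4 is in that set, so it is an ancestor of 284db0b.

Yes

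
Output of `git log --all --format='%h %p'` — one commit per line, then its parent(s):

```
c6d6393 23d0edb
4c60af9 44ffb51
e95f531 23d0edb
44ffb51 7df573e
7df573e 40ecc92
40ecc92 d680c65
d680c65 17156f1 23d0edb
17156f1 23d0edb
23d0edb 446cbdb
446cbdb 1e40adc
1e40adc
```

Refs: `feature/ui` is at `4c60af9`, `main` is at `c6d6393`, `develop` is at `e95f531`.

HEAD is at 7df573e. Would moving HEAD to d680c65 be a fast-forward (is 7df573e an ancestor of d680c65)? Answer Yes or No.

A fast-forward from 7df573e to d680c65 is possible iff 7df573e is an ancestor of d680c65.
Ancestors of d680c65: {17156f1, 1e40adc, 23d0edb, 446cbdb, d680c65}.
7df573e is not among them, so fast-forward is not possible.

No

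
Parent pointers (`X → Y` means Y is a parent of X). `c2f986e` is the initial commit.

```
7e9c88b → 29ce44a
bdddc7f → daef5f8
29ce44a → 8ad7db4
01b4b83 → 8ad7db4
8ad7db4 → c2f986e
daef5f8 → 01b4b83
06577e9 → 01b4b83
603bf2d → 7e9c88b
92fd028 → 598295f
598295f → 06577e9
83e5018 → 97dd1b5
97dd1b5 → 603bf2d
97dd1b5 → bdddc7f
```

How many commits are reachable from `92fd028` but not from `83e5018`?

Reachable from 92fd028: {01b4b83, 06577e9, 598295f, 8ad7db4, 92fd028, c2f986e}.
Reachable from 83e5018: {01b4b83, 29ce44a, 603bf2d, 7e9c88b, 83e5018, 8ad7db4, 97dd1b5, bdddc7f, c2f986e, daef5f8}.
In 92fd028's history but not 83e5018's: {06577e9, 598295f, 92fd028} — 3 commits.

3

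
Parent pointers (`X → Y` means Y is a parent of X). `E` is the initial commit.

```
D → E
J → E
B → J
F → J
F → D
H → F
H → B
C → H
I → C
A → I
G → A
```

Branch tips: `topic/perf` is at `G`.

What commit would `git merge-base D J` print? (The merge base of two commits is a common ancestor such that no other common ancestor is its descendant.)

E

Ancestors of D: {D, E}.
Ancestors of J: {E, J}.
Common ancestors: {E}.
The only common ancestor is E, so it is the merge base.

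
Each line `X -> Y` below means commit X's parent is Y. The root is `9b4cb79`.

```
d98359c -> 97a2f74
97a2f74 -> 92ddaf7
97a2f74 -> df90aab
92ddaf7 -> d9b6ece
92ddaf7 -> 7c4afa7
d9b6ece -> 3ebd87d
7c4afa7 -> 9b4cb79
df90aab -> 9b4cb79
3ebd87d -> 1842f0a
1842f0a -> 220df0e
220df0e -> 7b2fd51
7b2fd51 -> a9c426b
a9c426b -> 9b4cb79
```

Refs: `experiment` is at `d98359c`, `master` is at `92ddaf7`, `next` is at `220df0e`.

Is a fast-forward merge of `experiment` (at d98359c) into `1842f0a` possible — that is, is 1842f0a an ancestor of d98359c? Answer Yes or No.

Yes

A fast-forward from 1842f0a to d98359c is possible iff 1842f0a is an ancestor of d98359c.
Ancestors of d98359c: {1842f0a, 220df0e, 3ebd87d, 7b2fd51, 7c4afa7, 92ddaf7, 97a2f74, 9b4cb79, a9c426b, d98359c, d9b6ece, df90aab}.
1842f0a is among them, so fast-forward is possible.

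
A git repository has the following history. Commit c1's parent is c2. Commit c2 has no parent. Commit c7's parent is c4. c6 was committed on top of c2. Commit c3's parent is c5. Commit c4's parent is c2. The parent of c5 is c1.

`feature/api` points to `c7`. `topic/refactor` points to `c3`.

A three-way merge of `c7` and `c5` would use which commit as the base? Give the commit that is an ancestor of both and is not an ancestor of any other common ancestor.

Ancestors of c7: {c2, c4, c7}.
Ancestors of c5: {c1, c2, c5}.
Common ancestors: {c2}.
The only common ancestor is c2, so it is the merge base.

c2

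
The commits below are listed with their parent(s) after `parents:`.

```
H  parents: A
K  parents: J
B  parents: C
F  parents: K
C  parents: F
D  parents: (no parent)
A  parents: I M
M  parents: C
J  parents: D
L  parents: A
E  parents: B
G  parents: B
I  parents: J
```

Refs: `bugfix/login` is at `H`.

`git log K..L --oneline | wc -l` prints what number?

Reachable from L: {A, C, D, F, I, J, K, L, M}.
Reachable from K: {D, J, K}.
In L's history but not K's: {A, C, F, I, L, M} — 6 commits.

6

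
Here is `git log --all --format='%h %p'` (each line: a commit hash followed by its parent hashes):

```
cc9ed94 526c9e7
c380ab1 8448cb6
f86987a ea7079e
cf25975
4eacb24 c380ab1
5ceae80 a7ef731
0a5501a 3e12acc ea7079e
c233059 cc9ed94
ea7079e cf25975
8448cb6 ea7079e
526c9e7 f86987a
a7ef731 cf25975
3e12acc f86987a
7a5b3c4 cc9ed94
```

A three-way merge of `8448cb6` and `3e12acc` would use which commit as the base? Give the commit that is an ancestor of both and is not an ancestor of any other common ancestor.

ea7079e

Ancestors of 8448cb6: {8448cb6, cf25975, ea7079e}.
Ancestors of 3e12acc: {3e12acc, cf25975, ea7079e, f86987a}.
Common ancestors: {cf25975, ea7079e}.
Among these, ea7079e is not an ancestor of any other common ancestor — it is the merge base.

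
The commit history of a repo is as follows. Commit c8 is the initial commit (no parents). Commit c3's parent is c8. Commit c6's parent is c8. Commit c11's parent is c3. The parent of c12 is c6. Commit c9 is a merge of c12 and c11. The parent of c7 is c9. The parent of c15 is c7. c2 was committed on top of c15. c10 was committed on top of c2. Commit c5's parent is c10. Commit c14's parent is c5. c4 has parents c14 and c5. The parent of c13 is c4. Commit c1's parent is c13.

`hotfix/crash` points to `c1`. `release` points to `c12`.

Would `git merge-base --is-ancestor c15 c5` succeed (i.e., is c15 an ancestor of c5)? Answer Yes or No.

Yes

Ancestors of c5 (commits reachable by following parents): {c10, c11, c12, c15, c2, c3, c5, c6, c7, c8, c9}.
c15 is in that set, so it is an ancestor of c5.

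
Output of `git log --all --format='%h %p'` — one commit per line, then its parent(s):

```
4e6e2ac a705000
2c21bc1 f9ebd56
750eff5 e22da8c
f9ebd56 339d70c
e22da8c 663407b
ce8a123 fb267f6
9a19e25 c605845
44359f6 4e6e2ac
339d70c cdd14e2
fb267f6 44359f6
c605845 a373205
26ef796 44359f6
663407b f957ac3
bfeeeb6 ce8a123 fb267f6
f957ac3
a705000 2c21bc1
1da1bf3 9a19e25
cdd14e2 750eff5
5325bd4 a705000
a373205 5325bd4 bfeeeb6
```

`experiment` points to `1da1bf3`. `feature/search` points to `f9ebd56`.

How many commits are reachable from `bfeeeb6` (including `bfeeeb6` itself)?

Walking parent pointers from bfeeeb6: reachable set = {2c21bc1, 339d70c, 44359f6, 4e6e2ac, 663407b, 750eff5, a705000, bfeeeb6, cdd14e2, ce8a123, e22da8c, f957ac3, f9ebd56, fb267f6}.
That is 14 commits.

14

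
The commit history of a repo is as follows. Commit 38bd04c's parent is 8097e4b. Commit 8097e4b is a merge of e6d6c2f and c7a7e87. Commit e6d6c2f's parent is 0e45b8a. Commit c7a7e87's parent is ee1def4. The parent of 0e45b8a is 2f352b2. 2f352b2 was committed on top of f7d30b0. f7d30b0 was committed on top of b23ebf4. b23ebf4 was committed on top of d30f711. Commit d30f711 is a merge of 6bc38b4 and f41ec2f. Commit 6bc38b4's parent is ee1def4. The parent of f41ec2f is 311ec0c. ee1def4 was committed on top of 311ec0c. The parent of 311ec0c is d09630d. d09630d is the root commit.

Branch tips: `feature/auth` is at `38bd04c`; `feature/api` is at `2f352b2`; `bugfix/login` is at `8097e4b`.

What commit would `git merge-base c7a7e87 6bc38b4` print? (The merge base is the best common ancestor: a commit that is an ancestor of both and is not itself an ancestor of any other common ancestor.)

Ancestors of c7a7e87: {311ec0c, c7a7e87, d09630d, ee1def4}.
Ancestors of 6bc38b4: {311ec0c, 6bc38b4, d09630d, ee1def4}.
Common ancestors: {311ec0c, d09630d, ee1def4}.
Among these, ee1def4 is not an ancestor of any other common ancestor — it is the merge base.

ee1def4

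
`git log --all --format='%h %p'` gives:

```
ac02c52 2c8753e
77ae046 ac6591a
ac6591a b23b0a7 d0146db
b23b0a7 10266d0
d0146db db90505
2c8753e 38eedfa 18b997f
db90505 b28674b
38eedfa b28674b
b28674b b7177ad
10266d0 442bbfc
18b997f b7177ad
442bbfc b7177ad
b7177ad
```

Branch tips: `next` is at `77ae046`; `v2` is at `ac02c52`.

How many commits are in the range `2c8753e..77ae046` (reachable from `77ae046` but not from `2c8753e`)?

Reachable from 77ae046: {10266d0, 442bbfc, 77ae046, ac6591a, b23b0a7, b28674b, b7177ad, d0146db, db90505}.
Reachable from 2c8753e: {18b997f, 2c8753e, 38eedfa, b28674b, b7177ad}.
In 77ae046's history but not 2c8753e's: {10266d0, 442bbfc, 77ae046, ac6591a, b23b0a7, d0146db, db90505} — 7 commits.

7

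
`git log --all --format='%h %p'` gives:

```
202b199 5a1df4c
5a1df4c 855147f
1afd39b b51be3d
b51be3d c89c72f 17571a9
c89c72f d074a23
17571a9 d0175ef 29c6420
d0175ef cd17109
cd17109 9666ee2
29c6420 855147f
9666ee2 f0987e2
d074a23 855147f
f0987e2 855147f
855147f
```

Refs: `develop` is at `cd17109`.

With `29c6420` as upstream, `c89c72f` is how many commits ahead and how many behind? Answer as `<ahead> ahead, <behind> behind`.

2 ahead, 1 behind

Reachable from c89c72f: {855147f, c89c72f, d074a23}.
Reachable from 29c6420: {29c6420, 855147f}.
Only in c89c72f's history (ahead): {c89c72f, d074a23} — 2.
Only in 29c6420's history (behind): {29c6420} — 1.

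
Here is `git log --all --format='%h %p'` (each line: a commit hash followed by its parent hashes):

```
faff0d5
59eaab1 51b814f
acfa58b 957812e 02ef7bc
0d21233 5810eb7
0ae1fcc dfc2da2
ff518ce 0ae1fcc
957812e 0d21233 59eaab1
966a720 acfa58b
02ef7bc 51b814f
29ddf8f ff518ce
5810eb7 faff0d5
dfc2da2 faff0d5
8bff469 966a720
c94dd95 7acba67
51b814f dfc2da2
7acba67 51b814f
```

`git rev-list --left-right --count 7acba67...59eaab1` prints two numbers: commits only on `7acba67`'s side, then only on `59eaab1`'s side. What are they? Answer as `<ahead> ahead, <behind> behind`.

Reachable from 7acba67: {51b814f, 7acba67, dfc2da2, faff0d5}.
Reachable from 59eaab1: {51b814f, 59eaab1, dfc2da2, faff0d5}.
Only in 7acba67's history (ahead): {7acba67} — 1.
Only in 59eaab1's history (behind): {59eaab1} — 1.

1 ahead, 1 behind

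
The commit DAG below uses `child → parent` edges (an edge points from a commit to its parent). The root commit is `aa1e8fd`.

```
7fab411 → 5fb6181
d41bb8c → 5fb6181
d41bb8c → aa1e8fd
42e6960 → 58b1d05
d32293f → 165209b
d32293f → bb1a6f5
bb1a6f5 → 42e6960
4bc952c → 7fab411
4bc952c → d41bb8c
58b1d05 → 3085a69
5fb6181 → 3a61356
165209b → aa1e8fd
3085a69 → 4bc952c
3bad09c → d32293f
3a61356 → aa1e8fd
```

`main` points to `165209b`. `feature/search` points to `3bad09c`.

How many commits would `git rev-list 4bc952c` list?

6

Walking parent pointers from 4bc952c: reachable set = {3a61356, 4bc952c, 5fb6181, 7fab411, aa1e8fd, d41bb8c}.
That is 6 commits.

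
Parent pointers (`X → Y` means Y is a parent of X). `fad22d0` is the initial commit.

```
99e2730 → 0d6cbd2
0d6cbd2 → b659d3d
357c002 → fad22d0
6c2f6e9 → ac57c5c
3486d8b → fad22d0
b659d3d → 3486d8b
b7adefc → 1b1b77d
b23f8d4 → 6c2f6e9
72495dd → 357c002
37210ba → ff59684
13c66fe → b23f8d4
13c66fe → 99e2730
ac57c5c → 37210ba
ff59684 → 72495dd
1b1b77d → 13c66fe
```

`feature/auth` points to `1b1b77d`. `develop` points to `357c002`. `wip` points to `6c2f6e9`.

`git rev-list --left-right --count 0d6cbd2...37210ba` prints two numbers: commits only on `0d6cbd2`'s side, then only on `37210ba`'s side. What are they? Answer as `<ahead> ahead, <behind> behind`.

3 ahead, 4 behind

Reachable from 0d6cbd2: {0d6cbd2, 3486d8b, b659d3d, fad22d0}.
Reachable from 37210ba: {357c002, 37210ba, 72495dd, fad22d0, ff59684}.
Only in 0d6cbd2's history (ahead): {0d6cbd2, 3486d8b, b659d3d} — 3.
Only in 37210ba's history (behind): {357c002, 37210ba, 72495dd, ff59684} — 4.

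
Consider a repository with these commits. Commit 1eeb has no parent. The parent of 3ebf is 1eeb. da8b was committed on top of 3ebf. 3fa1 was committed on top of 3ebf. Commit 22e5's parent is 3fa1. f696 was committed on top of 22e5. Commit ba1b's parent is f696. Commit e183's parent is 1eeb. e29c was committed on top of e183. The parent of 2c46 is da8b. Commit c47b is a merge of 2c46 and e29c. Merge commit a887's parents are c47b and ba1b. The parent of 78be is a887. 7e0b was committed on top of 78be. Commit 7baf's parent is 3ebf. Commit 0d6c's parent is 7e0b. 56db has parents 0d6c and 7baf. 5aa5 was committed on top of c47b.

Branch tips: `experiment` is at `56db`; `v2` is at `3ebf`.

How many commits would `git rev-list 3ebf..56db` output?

15

Reachable from 56db: {0d6c, 1eeb, 22e5, 2c46, 3ebf, 3fa1, 56db, 78be, 7baf, 7e0b, a887, ba1b, c47b, da8b, e183, e29c, f696}.
Reachable from 3ebf: {1eeb, 3ebf}.
In 56db's history but not 3ebf's: {0d6c, 22e5, 2c46, 3fa1, 56db, 78be, 7baf, 7e0b, a887, ba1b, c47b, da8b, e183, e29c, f696} — 15 commits.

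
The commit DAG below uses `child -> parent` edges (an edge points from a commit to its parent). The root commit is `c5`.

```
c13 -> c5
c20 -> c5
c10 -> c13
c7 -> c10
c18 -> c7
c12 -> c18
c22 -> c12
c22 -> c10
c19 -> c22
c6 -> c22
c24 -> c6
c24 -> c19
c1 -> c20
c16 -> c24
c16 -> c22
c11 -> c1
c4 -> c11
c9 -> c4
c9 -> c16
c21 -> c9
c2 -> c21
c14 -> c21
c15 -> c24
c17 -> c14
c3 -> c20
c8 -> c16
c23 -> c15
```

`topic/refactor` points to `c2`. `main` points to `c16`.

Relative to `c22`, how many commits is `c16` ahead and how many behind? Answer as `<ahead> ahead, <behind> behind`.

Reachable from c16: {c10, c12, c13, c16, c18, c19, c22, c24, c5, c6, c7}.
Reachable from c22: {c10, c12, c13, c18, c22, c5, c7}.
Only in c16's history (ahead): {c16, c19, c24, c6} — 4.
Only in c22's history (behind): {} — 0.

4 ahead, 0 behind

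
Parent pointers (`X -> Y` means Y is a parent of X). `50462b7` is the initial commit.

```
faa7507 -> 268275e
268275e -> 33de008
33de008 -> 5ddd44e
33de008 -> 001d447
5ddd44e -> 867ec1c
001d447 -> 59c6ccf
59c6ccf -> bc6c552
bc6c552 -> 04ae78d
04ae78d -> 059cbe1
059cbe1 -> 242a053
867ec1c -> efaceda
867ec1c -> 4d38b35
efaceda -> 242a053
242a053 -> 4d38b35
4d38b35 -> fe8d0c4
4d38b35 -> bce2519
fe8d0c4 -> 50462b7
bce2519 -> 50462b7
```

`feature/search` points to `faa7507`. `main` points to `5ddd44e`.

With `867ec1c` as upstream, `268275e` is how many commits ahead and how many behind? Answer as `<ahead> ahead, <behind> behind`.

Reachable from 268275e: {001d447, 04ae78d, 059cbe1, 242a053, 268275e, 33de008, 4d38b35, 50462b7, 59c6ccf, 5ddd44e, 867ec1c, bc6c552, bce2519, efaceda, fe8d0c4}.
Reachable from 867ec1c: {242a053, 4d38b35, 50462b7, 867ec1c, bce2519, efaceda, fe8d0c4}.
Only in 268275e's history (ahead): {001d447, 04ae78d, 059cbe1, 268275e, 33de008, 59c6ccf, 5ddd44e, bc6c552} — 8.
Only in 867ec1c's history (behind): {} — 0.

8 ahead, 0 behind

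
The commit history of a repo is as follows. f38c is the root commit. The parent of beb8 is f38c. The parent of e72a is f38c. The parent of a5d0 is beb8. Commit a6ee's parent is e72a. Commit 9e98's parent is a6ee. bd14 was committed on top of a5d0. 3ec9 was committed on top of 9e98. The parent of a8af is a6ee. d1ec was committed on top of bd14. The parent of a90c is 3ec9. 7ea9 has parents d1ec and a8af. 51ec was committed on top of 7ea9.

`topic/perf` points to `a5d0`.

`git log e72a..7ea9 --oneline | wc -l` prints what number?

7

Reachable from 7ea9: {7ea9, a5d0, a6ee, a8af, bd14, beb8, d1ec, e72a, f38c}.
Reachable from e72a: {e72a, f38c}.
In 7ea9's history but not e72a's: {7ea9, a5d0, a6ee, a8af, bd14, beb8, d1ec} — 7 commits.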